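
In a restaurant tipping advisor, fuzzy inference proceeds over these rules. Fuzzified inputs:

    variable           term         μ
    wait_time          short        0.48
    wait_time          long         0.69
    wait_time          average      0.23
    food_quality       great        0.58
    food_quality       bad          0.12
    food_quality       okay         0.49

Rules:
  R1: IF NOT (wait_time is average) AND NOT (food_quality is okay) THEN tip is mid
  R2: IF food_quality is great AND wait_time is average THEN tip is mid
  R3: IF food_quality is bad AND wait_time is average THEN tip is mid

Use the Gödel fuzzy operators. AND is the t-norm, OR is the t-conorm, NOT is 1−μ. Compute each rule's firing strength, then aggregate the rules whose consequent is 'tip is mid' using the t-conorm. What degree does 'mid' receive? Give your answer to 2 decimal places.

R1: ¬average=1−0.23=0.77, ¬okay=1−0.49=0.51; AND[min(a, b)] → w = 0.51
R2: great=0.58, average=0.23; AND[min(a, b)] → w = 0.23
R3: bad=0.12, average=0.23; AND[min(a, b)] → w = 0.12
Rules with consequent 'mid': {R1, R2, R3} → strengths 0.51, 0.23, 0.12
Aggregate via t-conorm [max(a, b)]: 0.51

0.51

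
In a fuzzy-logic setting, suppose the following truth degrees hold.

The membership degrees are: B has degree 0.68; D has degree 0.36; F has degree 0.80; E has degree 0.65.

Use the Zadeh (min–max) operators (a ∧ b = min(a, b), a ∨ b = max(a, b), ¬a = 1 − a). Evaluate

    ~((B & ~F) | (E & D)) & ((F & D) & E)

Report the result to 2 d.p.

~F = 1 − 0.80 = 0.20
B & ~F = min(a, b) on (0.68, 0.20) = 0.20
E & D = min(a, b) on (0.65, 0.36) = 0.36
(B & ~F) | (E & D) = max(a, b) on (0.20, 0.36) = 0.36
~((B & ~F) | (E & D)) = 1 − 0.36 = 0.64
F & D = min(a, b) on (0.80, 0.36) = 0.36
(F & D) & E = min(a, b) on (0.36, 0.65) = 0.36
~((B & ~F) | (E & D)) & ((F & D) & E) = min(a, b) on (0.64, 0.36) = 0.36

0.36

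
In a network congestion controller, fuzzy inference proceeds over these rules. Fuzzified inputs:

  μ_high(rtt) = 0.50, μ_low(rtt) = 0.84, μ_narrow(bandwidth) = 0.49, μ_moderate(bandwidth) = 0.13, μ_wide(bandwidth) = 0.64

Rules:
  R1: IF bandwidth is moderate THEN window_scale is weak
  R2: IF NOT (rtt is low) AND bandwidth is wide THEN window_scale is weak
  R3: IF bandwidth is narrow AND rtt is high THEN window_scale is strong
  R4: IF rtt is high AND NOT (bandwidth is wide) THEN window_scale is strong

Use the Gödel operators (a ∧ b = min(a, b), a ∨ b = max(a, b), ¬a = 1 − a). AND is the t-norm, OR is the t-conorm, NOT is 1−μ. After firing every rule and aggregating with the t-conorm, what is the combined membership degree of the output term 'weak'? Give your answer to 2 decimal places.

0.16

R1: moderate=0.13 → w = 0.13
R2: ¬low=1−0.84=0.16, wide=0.64; AND[min(a, b)] → w = 0.16
R3: narrow=0.49, high=0.50; AND[min(a, b)] → w = 0.49
R4: high=0.50, ¬wide=1−0.64=0.36; AND[min(a, b)] → w = 0.36
Rules with consequent 'weak': {R1, R2} → strengths 0.13, 0.16
Aggregate via t-conorm [max(a, b)]: 0.16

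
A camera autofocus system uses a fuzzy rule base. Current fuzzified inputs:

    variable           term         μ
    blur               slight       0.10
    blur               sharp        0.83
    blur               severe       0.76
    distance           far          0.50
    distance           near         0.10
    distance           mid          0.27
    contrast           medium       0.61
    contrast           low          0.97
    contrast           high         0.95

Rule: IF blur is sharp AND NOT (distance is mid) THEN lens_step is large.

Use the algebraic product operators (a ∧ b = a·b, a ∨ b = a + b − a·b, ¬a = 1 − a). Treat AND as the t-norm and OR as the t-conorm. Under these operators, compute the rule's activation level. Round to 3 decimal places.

firing strength: sharp=0.83, ¬mid=1−0.27=0.73; AND[a·b] → w = 0.6059

0.606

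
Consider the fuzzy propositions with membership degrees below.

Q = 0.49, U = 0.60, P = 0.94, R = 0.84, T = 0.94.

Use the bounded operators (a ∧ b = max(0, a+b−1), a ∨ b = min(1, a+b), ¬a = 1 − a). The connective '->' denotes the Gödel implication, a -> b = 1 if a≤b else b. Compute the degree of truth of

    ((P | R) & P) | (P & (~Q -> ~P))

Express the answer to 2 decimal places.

0.94

P | R = min(1, a+b) on (0.94, 0.84) = 1.00
(P | R) & P = max(0, a+b−1) on (1.00, 0.94) = 0.94
~Q = 1 − 0.49 = 0.51
~P = 1 − 0.94 = 0.06
~Q -> ~P  [Gödel: 1 if a≤b else b] with a=0.51, b=0.06 → 0.06
P & (~Q -> ~P) = max(0, a+b−1) on (0.94, 0.06) = 0.00
((P | R) & P) | (P & (~Q -> ~P)) = min(1, a+b) on (0.94, 0.00) = 0.94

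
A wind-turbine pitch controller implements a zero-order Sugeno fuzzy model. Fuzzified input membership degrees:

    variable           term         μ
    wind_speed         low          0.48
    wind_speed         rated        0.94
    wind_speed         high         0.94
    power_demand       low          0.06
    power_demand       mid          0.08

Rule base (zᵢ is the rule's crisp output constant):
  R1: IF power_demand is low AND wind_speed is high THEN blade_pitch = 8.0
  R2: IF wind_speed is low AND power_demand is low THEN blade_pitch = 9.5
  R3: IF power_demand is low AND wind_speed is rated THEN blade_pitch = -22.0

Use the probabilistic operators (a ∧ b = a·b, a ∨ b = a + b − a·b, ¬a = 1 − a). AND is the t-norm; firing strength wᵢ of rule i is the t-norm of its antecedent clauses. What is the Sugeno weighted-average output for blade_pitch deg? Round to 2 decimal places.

-3.64

R1 (z=8.0): low=0.06, high=0.94; AND[a·b] → w = 0.0564
R2 (z=9.5): low=0.48, low=0.06; AND[a·b] → w = 0.0288
R3 (z=-22.0): low=0.06, rated=0.94; AND[a·b] → w = 0.0564
Weighted average = (0.0564·8.0 + 0.0288·9.5 + 0.0564·-22.0) / (0.0564 + 0.0288 + 0.0564)
  = -0.5160 / 0.1416 = -3.64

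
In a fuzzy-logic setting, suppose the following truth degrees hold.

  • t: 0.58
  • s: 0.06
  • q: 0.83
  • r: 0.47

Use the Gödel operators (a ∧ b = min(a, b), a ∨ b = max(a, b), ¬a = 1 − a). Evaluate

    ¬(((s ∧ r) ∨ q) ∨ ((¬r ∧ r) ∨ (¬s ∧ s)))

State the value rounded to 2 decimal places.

0.17

s ∧ r = min(a, b) on (0.06, 0.47) = 0.06
(s ∧ r) ∨ q = max(a, b) on (0.06, 0.83) = 0.83
¬r = 1 − 0.47 = 0.53
¬r ∧ r = min(a, b) on (0.53, 0.47) = 0.47
¬s = 1 − 0.06 = 0.94
¬s ∧ s = min(a, b) on (0.94, 0.06) = 0.06
(¬r ∧ r) ∨ (¬s ∧ s) = max(a, b) on (0.47, 0.06) = 0.47
((s ∧ r) ∨ q) ∨ ((¬r ∧ r) ∨ (¬s ∧ s)) = max(a, b) on (0.83, 0.47) = 0.83
¬(((s ∧ r) ∨ q) ∨ ((¬r ∧ r) ∨ (¬s ∧ s))) = 1 − 0.83 = 0.17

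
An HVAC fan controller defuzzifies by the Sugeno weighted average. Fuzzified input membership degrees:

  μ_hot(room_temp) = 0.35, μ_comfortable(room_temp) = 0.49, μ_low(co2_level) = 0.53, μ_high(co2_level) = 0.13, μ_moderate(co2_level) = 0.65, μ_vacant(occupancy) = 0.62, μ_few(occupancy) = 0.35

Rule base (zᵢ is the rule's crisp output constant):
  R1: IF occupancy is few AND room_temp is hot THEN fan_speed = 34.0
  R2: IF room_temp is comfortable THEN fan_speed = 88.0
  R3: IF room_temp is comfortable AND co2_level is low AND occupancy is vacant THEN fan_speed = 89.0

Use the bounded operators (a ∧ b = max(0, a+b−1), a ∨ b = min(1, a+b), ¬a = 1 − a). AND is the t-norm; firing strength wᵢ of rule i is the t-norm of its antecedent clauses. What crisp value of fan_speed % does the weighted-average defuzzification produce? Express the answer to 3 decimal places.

88.000

R1 (z=34.0): few=0.35, hot=0.35; AND[max(0, a+b−1)] → w = 0.00
R2 (z=88.0): comfortable=0.49 → w = 0.49
R3 (z=89.0): comfortable=0.49, low=0.53, vacant=0.62; AND[max(0, a+b−1)] → w = 0.00
Weighted average = (0.00·34.0 + 0.49·88.0 + 0.00·89.0) / (0.00 + 0.49 + 0.00)
  = 43.1200 / 0.4900 = 88.000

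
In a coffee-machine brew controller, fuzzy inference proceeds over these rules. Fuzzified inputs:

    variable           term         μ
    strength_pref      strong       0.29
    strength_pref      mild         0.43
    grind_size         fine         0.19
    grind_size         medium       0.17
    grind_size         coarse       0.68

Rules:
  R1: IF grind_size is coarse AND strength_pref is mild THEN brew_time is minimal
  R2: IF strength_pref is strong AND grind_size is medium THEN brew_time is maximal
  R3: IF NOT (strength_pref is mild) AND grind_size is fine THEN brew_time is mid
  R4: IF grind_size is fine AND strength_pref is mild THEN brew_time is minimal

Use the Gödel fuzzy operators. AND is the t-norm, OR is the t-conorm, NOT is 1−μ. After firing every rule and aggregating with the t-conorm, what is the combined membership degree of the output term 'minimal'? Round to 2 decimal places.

0.43

R1: coarse=0.68, mild=0.43; AND[min(a, b)] → w = 0.43
R2: strong=0.29, medium=0.17; AND[min(a, b)] → w = 0.17
R3: ¬mild=1−0.43=0.57, fine=0.19; AND[min(a, b)] → w = 0.19
R4: fine=0.19, mild=0.43; AND[min(a, b)] → w = 0.19
Rules with consequent 'minimal': {R1, R4} → strengths 0.43, 0.19
Aggregate via t-conorm [max(a, b)]: 0.43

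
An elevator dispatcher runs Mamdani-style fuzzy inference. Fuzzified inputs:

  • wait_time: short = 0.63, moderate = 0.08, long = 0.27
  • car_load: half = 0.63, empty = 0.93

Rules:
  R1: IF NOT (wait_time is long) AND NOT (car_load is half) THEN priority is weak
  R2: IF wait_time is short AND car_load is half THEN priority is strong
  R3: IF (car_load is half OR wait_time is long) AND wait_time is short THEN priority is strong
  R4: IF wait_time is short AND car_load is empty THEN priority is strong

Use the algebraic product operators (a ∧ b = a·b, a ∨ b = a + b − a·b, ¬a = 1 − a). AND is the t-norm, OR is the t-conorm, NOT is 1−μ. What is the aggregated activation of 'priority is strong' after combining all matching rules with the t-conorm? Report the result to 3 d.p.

0.865

R1: ¬long=1−0.27=0.73, ¬half=1−0.63=0.37; AND[a·b] → w = 0.2701
R2: short=0.63, half=0.63; AND[a·b] → w = 0.3969
R3: (half=0.63 OR long=0.27) = 0.7299; AND[a·b] with short=0.63 → w = 0.4598
R4: short=0.63, empty=0.93; AND[a·b] → w = 0.5859
Rules with consequent 'strong': {R2, R3, R4} → strengths 0.3969, 0.4598, 0.5859
Aggregate via t-conorm [a + b − a·b]: 0.8651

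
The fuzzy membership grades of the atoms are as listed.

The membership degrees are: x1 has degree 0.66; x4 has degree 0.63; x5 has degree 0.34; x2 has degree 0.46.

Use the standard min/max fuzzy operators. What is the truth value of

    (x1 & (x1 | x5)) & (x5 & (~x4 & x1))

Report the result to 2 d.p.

x1 | x5 = max(a, b) on (0.66, 0.34) = 0.66
x1 & (x1 | x5) = min(a, b) on (0.66, 0.66) = 0.66
~x4 = 1 − 0.63 = 0.37
~x4 & x1 = min(a, b) on (0.37, 0.66) = 0.37
x5 & (~x4 & x1) = min(a, b) on (0.34, 0.37) = 0.34
(x1 & (x1 | x5)) & (x5 & (~x4 & x1)) = min(a, b) on (0.66, 0.34) = 0.34

0.34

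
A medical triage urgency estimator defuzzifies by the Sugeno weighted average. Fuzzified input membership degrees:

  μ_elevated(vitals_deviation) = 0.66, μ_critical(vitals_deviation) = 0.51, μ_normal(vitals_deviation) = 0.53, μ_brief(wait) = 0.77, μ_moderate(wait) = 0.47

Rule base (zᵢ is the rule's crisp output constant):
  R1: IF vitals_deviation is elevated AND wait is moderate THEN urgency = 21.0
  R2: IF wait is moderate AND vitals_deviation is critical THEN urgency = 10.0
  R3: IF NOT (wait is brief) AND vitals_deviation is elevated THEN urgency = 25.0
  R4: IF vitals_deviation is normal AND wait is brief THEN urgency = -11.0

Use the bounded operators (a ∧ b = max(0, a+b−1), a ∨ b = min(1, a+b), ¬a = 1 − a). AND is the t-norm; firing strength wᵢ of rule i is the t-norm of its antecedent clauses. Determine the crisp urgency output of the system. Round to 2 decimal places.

R1 (z=21.0): elevated=0.66, moderate=0.47; AND[max(0, a+b−1)] → w = 0.13
R2 (z=10.0): moderate=0.47, critical=0.51; AND[max(0, a+b−1)] → w = 0.00
R3 (z=25.0): ¬brief=1−0.77=0.23, elevated=0.66; AND[max(0, a+b−1)] → w = 0.00
R4 (z=-11.0): normal=0.53, brief=0.77; AND[max(0, a+b−1)] → w = 0.30
Weighted average = (0.13·21.0 + 0.00·10.0 + 0.00·25.0 + 0.30·-11.0) / (0.13 + 0.00 + 0.00 + 0.30)
  = -0.5700 / 0.4300 = -1.33

-1.33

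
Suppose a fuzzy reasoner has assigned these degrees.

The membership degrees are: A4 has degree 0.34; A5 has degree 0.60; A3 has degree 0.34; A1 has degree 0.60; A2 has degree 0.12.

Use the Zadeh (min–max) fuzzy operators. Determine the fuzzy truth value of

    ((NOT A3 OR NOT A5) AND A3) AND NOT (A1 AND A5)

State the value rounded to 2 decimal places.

0.34

NOT A3 = 1 − 0.34 = 0.66
NOT A5 = 1 − 0.60 = 0.40
NOT A3 OR NOT A5 = max(a, b) on (0.66, 0.40) = 0.66
(NOT A3 OR NOT A5) AND A3 = min(a, b) on (0.66, 0.34) = 0.34
A1 AND A5 = min(a, b) on (0.60, 0.60) = 0.60
NOT (A1 AND A5) = 1 − 0.60 = 0.40
((NOT A3 OR NOT A5) AND A3) AND NOT (A1 AND A5) = min(a, b) on (0.34, 0.40) = 0.34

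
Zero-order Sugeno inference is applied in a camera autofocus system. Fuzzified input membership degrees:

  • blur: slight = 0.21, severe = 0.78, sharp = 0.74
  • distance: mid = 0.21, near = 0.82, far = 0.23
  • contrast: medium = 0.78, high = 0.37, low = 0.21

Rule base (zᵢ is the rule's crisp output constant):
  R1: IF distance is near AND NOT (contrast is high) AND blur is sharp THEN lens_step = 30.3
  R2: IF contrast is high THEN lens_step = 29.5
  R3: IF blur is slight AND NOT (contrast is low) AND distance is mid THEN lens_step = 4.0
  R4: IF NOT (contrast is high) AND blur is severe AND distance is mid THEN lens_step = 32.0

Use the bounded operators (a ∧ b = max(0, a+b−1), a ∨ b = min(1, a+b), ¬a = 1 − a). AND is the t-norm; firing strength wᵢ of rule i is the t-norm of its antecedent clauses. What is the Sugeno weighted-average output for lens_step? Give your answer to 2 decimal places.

29.77

R1 (z=30.3): near=0.82, ¬high=1−0.37=0.63, sharp=0.74; AND[max(0, a+b−1)] → w = 0.19
R2 (z=29.5): high=0.37 → w = 0.37
R3 (z=4.0): slight=0.21, ¬low=1−0.21=0.79, mid=0.21; AND[max(0, a+b−1)] → w = 0.00
R4 (z=32.0): ¬high=1−0.37=0.63, severe=0.78, mid=0.21; AND[max(0, a+b−1)] → w = 0.00
Weighted average = (0.19·30.3 + 0.37·29.5 + 0.00·4.0 + 0.00·32.0) / (0.19 + 0.37 + 0.00 + 0.00)
  = 16.6720 / 0.5600 = 29.77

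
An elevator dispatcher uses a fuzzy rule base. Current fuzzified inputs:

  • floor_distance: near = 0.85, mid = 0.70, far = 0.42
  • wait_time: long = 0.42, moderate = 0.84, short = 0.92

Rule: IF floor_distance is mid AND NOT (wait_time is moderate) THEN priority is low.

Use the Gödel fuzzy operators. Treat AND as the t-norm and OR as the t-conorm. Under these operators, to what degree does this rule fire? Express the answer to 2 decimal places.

0.16

firing strength: mid=0.70, ¬moderate=1−0.84=0.16; AND[min(a, b)] → w = 0.16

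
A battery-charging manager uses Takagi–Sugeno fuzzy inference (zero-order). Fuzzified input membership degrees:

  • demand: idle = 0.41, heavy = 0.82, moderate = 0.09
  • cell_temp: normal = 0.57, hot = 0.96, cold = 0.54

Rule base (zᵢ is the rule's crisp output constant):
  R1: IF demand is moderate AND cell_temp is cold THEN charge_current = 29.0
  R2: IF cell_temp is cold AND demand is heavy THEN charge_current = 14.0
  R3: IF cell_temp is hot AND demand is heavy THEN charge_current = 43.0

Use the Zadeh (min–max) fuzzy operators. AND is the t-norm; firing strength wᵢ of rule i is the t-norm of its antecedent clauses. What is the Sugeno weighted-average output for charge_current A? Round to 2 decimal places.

31.33

R1 (z=29.0): moderate=0.09, cold=0.54; AND[min(a, b)] → w = 0.09
R2 (z=14.0): cold=0.54, heavy=0.82; AND[min(a, b)] → w = 0.54
R3 (z=43.0): hot=0.96, heavy=0.82; AND[min(a, b)] → w = 0.82
Weighted average = (0.09·29.0 + 0.54·14.0 + 0.82·43.0) / (0.09 + 0.54 + 0.82)
  = 45.4300 / 1.4500 = 31.33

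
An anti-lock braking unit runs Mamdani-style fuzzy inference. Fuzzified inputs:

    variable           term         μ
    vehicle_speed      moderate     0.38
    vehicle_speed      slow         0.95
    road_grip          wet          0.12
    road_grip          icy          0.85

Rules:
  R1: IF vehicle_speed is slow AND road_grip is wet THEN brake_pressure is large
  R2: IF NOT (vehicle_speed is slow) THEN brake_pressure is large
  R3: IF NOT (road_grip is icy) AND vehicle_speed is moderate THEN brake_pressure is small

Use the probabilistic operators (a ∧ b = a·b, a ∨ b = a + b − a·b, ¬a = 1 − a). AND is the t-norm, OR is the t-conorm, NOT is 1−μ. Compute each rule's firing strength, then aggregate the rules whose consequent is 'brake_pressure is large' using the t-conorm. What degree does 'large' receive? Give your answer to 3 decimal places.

R1: slow=0.95, wet=0.12; AND[a·b] → w = 0.1140
R2: ¬slow=1−0.95=0.05 → w = 0.0500
R3: ¬icy=1−0.85=0.15, moderate=0.38; AND[a·b] → w = 0.0570
Rules with consequent 'large': {R1, R2} → strengths 0.1140, 0.0500
Aggregate via t-conorm [a + b − a·b]: 0.1583

0.158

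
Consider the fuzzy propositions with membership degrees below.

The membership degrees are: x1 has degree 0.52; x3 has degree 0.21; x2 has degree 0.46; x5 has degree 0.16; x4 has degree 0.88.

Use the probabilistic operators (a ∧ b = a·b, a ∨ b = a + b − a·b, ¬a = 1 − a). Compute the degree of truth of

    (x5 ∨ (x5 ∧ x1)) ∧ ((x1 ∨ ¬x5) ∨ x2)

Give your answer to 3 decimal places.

0.220

x5 ∧ x1 = a·b on (0.1600, 0.5200) = 0.0832
x5 ∨ (x5 ∧ x1) = a + b − a·b on (0.1600, 0.0832) = 0.2299
¬x5 = 1 − 0.1600 = 0.8400
x1 ∨ ¬x5 = a + b − a·b on (0.5200, 0.8400) = 0.9232
(x1 ∨ ¬x5) ∨ x2 = a + b − a·b on (0.9232, 0.4600) = 0.9585
(x5 ∨ (x5 ∧ x1)) ∧ ((x1 ∨ ¬x5) ∨ x2) = a·b on (0.2299, 0.9585) = 0.2204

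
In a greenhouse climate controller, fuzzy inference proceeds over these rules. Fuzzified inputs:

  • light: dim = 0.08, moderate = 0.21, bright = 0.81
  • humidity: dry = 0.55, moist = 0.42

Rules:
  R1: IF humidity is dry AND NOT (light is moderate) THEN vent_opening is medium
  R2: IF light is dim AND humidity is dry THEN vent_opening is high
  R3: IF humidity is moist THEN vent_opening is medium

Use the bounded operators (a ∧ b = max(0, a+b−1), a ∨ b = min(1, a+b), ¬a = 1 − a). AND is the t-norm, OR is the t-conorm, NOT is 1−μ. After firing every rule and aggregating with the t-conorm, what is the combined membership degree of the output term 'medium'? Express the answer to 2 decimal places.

0.76

R1: dry=0.55, ¬moderate=1−0.21=0.79; AND[max(0, a+b−1)] → w = 0.34
R2: dim=0.08, dry=0.55; AND[max(0, a+b−1)] → w = 0.00
R3: moist=0.42 → w = 0.42
Rules with consequent 'medium': {R1, R3} → strengths 0.34, 0.42
Aggregate via t-conorm [min(1, a+b)]: 0.76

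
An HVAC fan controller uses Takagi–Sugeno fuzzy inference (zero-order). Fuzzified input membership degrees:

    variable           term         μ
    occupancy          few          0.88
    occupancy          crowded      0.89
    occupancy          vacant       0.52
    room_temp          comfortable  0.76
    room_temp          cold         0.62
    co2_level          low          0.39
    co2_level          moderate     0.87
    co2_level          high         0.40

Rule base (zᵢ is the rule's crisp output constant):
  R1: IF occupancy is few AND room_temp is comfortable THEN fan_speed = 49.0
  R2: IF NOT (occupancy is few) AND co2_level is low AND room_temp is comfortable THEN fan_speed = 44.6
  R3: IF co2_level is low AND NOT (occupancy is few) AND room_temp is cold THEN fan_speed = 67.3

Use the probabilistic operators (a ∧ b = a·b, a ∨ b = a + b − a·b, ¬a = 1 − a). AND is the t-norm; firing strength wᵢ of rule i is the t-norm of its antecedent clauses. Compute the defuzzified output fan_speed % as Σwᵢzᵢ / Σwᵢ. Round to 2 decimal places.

R1 (z=49.0): few=0.88, comfortable=0.76; AND[a·b] → w = 0.6688
R2 (z=44.6): ¬few=1−0.88=0.12, low=0.39, comfortable=0.76; AND[a·b] → w = 0.0356
R3 (z=67.3): low=0.39, ¬few=1−0.88=0.12, cold=0.62; AND[a·b] → w = 0.0290
Weighted average = (0.6688·49.0 + 0.0356·44.6 + 0.0290·67.3) / (0.6688 + 0.0356 + 0.0290)
  = 36.3103 / 0.7334 = 49.51

49.51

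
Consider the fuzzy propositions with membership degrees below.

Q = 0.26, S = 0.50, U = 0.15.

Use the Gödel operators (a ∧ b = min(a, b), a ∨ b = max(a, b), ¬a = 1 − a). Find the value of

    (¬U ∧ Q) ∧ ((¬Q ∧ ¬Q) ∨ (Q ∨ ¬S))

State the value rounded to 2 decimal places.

0.26

¬U = 1 − 0.15 = 0.85
¬U ∧ Q = min(a, b) on (0.85, 0.26) = 0.26
¬Q = 1 − 0.26 = 0.74
¬Q = 1 − 0.26 = 0.74
¬Q ∧ ¬Q = min(a, b) on (0.74, 0.74) = 0.74
¬S = 1 − 0.50 = 0.50
Q ∨ ¬S = max(a, b) on (0.26, 0.50) = 0.50
(¬Q ∧ ¬Q) ∨ (Q ∨ ¬S) = max(a, b) on (0.74, 0.50) = 0.74
(¬U ∧ Q) ∧ ((¬Q ∧ ¬Q) ∨ (Q ∨ ¬S)) = min(a, b) on (0.26, 0.74) = 0.26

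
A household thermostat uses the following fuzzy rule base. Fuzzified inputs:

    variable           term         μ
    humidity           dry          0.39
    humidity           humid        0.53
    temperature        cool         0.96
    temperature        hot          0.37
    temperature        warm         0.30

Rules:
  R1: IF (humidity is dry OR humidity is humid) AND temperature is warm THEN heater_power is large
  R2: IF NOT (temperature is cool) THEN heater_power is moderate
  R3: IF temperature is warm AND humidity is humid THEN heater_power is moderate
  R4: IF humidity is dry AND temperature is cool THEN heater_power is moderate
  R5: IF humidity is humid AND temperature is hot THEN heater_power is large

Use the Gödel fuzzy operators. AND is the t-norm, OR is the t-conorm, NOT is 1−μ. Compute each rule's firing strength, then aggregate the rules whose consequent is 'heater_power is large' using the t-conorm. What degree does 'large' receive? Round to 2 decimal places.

R1: (dry=0.39 OR humid=0.53) = 0.53; AND[min(a, b)] with warm=0.30 → w = 0.30
R2: ¬cool=1−0.96=0.04 → w = 0.04
R3: warm=0.30, humid=0.53; AND[min(a, b)] → w = 0.30
R4: dry=0.39, cool=0.96; AND[min(a, b)] → w = 0.39
R5: humid=0.53, hot=0.37; AND[min(a, b)] → w = 0.37
Rules with consequent 'large': {R1, R5} → strengths 0.30, 0.37
Aggregate via t-conorm [max(a, b)]: 0.37

0.37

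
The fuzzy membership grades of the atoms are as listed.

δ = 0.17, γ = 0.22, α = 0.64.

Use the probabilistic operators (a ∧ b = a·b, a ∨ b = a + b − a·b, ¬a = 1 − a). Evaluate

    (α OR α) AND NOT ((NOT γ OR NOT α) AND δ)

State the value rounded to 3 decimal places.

α OR α = a + b − a·b on (0.6400, 0.6400) = 0.8704
NOT γ = 1 − 0.2200 = 0.7800
NOT α = 1 − 0.6400 = 0.3600
NOT γ OR NOT α = a + b − a·b on (0.7800, 0.3600) = 0.8592
(NOT γ OR NOT α) AND δ = a·b on (0.8592, 0.1700) = 0.1461
NOT ((NOT γ OR NOT α) AND δ) = 1 − 0.1461 = 0.8539
(α OR α) AND NOT ((NOT γ OR NOT α) AND δ) = a·b on (0.8704, 0.8539) = 0.7433

0.743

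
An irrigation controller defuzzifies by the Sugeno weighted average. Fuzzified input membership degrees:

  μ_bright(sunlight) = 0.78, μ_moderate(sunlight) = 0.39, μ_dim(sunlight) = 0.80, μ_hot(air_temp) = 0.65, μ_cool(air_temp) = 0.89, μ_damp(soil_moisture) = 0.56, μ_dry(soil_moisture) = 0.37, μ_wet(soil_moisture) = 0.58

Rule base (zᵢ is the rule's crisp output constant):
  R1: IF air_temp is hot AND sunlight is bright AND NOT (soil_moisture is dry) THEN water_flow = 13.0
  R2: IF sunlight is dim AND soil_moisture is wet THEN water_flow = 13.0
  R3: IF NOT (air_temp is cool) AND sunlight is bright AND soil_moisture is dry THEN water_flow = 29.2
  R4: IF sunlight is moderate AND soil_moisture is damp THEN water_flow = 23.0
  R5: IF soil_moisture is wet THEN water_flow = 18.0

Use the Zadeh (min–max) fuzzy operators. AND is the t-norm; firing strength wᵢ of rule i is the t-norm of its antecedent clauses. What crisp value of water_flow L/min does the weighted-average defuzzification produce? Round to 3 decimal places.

16.748

R1 (z=13.0): hot=0.65, bright=0.78, ¬dry=1−0.37=0.63; AND[min(a, b)] → w = 0.63
R2 (z=13.0): dim=0.80, wet=0.58; AND[min(a, b)] → w = 0.58
R3 (z=29.2): ¬cool=1−0.89=0.11, bright=0.78, dry=0.37; AND[min(a, b)] → w = 0.11
R4 (z=23.0): moderate=0.39, damp=0.56; AND[min(a, b)] → w = 0.39
R5 (z=18.0): wet=0.58 → w = 0.58
Weighted average = (0.63·13.0 + 0.58·13.0 + 0.11·29.2 + 0.39·23.0 + 0.58·18.0) / (0.63 + 0.58 + 0.11 + 0.39 + 0.58)
  = 38.3520 / 2.2900 = 16.748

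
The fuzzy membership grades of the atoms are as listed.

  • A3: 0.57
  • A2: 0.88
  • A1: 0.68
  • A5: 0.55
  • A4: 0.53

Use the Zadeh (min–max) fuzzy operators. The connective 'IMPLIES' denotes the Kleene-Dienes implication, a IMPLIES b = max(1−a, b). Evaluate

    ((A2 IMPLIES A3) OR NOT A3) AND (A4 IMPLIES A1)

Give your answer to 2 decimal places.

0.57

A2 IMPLIES A3  [Kleene-Dienes: max(1−a, b)] with a=0.88, b=0.57 → 0.57
NOT A3 = 1 − 0.57 = 0.43
(A2 IMPLIES A3) OR NOT A3 = max(a, b) on (0.57, 0.43) = 0.57
A4 IMPLIES A1  [Kleene-Dienes: max(1−a, b)] with a=0.53, b=0.68 → 0.68
((A2 IMPLIES A3) OR NOT A3) AND (A4 IMPLIES A1) = min(a, b) on (0.57, 0.68) = 0.57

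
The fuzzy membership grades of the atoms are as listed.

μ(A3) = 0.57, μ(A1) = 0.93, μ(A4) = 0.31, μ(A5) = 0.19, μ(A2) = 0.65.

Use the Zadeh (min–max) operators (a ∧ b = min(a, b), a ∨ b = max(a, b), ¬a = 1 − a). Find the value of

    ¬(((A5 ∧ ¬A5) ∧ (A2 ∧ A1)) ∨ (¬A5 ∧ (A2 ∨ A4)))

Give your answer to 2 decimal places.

¬A5 = 1 − 0.19 = 0.81
A5 ∧ ¬A5 = min(a, b) on (0.19, 0.81) = 0.19
A2 ∧ A1 = min(a, b) on (0.65, 0.93) = 0.65
(A5 ∧ ¬A5) ∧ (A2 ∧ A1) = min(a, b) on (0.19, 0.65) = 0.19
¬A5 = 1 − 0.19 = 0.81
A2 ∨ A4 = max(a, b) on (0.65, 0.31) = 0.65
¬A5 ∧ (A2 ∨ A4) = min(a, b) on (0.81, 0.65) = 0.65
((A5 ∧ ¬A5) ∧ (A2 ∧ A1)) ∨ (¬A5 ∧ (A2 ∨ A4)) = max(a, b) on (0.19, 0.65) = 0.65
¬(((A5 ∧ ¬A5) ∧ (A2 ∧ A1)) ∨ (¬A5 ∧ (A2 ∨ A4))) = 1 − 0.65 = 0.35

0.35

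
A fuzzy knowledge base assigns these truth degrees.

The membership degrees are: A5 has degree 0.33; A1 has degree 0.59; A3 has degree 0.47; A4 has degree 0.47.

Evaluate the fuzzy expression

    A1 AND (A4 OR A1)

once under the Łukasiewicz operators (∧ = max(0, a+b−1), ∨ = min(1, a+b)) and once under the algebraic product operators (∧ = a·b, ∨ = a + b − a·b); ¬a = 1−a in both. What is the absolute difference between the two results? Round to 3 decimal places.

Under Łukasiewicz:
  A4 OR A1 = min(1, a+b) on (0.47, 0.59) = 1.00
  A1 AND (A4 OR A1) = max(0, a+b−1) on (0.59, 1.00) = 0.59
  → value = 0.5900
Under algebraic product:
  A4 OR A1 = a + b − a·b on (0.4700, 0.5900) = 0.7827
  A1 AND (A4 OR A1) = a·b on (0.5900, 0.7827) = 0.4618
  → value = 0.4618
|0.5900 − 0.4618| = 0.128

0.128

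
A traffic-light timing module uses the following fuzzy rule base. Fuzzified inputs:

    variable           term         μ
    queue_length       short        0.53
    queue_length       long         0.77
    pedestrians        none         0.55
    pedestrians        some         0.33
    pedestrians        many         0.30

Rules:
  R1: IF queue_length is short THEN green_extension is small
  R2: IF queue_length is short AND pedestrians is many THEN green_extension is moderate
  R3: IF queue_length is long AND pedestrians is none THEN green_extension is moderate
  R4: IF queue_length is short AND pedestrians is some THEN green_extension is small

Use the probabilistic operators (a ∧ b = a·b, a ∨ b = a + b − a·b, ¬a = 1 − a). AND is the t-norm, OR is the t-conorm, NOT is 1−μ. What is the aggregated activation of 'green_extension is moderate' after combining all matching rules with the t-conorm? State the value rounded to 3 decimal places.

R1: short=0.53 → w = 0.5300
R2: short=0.53, many=0.30; AND[a·b] → w = 0.1590
R3: long=0.77, none=0.55; AND[a·b] → w = 0.4235
R4: short=0.53, some=0.33; AND[a·b] → w = 0.1749
Rules with consequent 'moderate': {R2, R3} → strengths 0.1590, 0.4235
Aggregate via t-conorm [a + b − a·b]: 0.5152

0.515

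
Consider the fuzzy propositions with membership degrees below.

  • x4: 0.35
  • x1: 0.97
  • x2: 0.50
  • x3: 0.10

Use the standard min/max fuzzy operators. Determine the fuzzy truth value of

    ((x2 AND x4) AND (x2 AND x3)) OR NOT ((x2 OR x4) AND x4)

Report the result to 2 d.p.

0.65

x2 AND x4 = min(a, b) on (0.50, 0.35) = 0.35
x2 AND x3 = min(a, b) on (0.50, 0.10) = 0.10
(x2 AND x4) AND (x2 AND x3) = min(a, b) on (0.35, 0.10) = 0.10
x2 OR x4 = max(a, b) on (0.50, 0.35) = 0.50
(x2 OR x4) AND x4 = min(a, b) on (0.50, 0.35) = 0.35
NOT ((x2 OR x4) AND x4) = 1 − 0.35 = 0.65
((x2 AND x4) AND (x2 AND x3)) OR NOT ((x2 OR x4) AND x4) = max(a, b) on (0.10, 0.65) = 0.65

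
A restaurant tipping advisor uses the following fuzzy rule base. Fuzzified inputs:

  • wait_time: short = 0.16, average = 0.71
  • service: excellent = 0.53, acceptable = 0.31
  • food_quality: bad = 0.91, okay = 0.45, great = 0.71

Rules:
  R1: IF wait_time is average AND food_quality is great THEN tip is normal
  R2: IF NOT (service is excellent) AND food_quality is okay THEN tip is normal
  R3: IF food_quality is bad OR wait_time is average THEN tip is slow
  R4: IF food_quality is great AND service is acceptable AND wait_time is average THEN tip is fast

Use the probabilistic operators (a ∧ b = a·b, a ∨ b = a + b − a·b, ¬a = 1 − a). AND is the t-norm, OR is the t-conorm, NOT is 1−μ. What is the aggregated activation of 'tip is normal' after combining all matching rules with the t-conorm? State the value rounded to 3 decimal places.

R1: average=0.71, great=0.71; AND[a·b] → w = 0.5041
R2: ¬excellent=1−0.53=0.47, okay=0.45; AND[a·b] → w = 0.2115
R3: bad=0.91, average=0.71; OR[a + b − a·b] → w = 0.9739
R4: great=0.71, acceptable=0.31, average=0.71; AND[a·b] → w = 0.1563
Rules with consequent 'normal': {R1, R2} → strengths 0.5041, 0.2115
Aggregate via t-conorm [a + b − a·b]: 0.6090

0.609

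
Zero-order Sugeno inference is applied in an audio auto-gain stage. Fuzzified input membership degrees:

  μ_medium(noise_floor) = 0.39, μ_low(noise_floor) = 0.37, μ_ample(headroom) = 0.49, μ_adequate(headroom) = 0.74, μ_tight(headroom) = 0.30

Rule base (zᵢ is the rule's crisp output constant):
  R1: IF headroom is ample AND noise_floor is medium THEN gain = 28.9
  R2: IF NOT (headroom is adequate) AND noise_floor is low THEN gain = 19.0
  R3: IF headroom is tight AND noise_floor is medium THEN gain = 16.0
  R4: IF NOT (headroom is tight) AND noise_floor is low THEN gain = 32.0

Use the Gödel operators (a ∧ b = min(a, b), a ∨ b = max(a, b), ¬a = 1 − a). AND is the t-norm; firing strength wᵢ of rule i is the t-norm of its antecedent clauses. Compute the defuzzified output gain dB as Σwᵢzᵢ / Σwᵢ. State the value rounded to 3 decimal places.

R1 (z=28.9): ample=0.49, medium=0.39; AND[min(a, b)] → w = 0.39
R2 (z=19.0): ¬adequate=1−0.74=0.26, low=0.37; AND[min(a, b)] → w = 0.26
R3 (z=16.0): tight=0.30, medium=0.39; AND[min(a, b)] → w = 0.30
R4 (z=32.0): ¬tight=1−0.30=0.70, low=0.37; AND[min(a, b)] → w = 0.37
Weighted average = (0.39·28.9 + 0.26·19.0 + 0.30·16.0 + 0.37·32.0) / (0.39 + 0.26 + 0.30 + 0.37)
  = 32.8510 / 1.3200 = 24.887

24.887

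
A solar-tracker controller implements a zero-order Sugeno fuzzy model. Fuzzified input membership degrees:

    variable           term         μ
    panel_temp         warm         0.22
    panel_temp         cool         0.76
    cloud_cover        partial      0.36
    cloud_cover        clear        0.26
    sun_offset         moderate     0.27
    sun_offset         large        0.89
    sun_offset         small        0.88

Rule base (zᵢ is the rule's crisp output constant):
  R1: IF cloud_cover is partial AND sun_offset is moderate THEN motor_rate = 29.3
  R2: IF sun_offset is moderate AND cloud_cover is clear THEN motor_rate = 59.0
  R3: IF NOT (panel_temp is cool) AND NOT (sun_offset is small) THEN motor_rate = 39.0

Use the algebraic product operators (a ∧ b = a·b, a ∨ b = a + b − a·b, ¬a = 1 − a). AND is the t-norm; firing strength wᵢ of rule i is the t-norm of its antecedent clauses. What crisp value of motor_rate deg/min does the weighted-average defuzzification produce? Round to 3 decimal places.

R1 (z=29.3): partial=0.36, moderate=0.27; AND[a·b] → w = 0.0972
R2 (z=59.0): moderate=0.27, clear=0.26; AND[a·b] → w = 0.0702
R3 (z=39.0): ¬cool=1−0.76=0.24, ¬small=1−0.88=0.12; AND[a·b] → w = 0.0288
Weighted average = (0.0972·29.3 + 0.0702·59.0 + 0.0288·39.0) / (0.0972 + 0.0702 + 0.0288)
  = 8.1130 / 0.1962 = 41.350

41.350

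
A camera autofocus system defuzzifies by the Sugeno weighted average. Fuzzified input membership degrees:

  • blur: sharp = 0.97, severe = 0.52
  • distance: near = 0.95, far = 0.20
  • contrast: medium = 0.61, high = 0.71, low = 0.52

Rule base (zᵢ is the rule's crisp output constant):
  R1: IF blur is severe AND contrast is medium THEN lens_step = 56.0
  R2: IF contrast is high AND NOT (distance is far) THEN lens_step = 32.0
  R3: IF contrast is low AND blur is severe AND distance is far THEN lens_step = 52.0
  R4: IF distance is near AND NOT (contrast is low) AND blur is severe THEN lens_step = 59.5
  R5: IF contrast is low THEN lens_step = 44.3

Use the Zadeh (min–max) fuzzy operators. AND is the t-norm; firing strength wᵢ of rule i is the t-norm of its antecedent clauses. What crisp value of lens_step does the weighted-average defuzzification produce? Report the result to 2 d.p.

R1 (z=56.0): severe=0.52, medium=0.61; AND[min(a, b)] → w = 0.52
R2 (z=32.0): high=0.71, ¬far=1−0.20=0.80; AND[min(a, b)] → w = 0.71
R3 (z=52.0): low=0.52, severe=0.52, far=0.20; AND[min(a, b)] → w = 0.20
R4 (z=59.5): near=0.95, ¬low=1−0.52=0.48, severe=0.52; AND[min(a, b)] → w = 0.48
R5 (z=44.3): low=0.52 → w = 0.52
Weighted average = (0.52·56.0 + 0.71·32.0 + 0.20·52.0 + 0.48·59.5 + 0.52·44.3) / (0.52 + 0.71 + 0.20 + 0.48 + 0.52)
  = 113.8360 / 2.4300 = 46.85

46.85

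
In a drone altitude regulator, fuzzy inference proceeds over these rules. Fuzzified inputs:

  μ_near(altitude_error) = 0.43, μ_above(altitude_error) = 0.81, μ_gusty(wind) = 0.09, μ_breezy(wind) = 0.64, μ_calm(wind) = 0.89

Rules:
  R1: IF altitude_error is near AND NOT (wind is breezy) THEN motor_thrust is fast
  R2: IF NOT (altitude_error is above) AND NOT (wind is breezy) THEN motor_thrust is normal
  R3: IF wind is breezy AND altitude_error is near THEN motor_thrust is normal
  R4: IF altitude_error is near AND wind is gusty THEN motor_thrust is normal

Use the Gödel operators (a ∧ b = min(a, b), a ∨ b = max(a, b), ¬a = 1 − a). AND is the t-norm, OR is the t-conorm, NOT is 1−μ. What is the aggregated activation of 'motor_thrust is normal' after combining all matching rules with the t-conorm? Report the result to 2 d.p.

R1: near=0.43, ¬breezy=1−0.64=0.36; AND[min(a, b)] → w = 0.36
R2: ¬above=1−0.81=0.19, ¬breezy=1−0.64=0.36; AND[min(a, b)] → w = 0.19
R3: breezy=0.64, near=0.43; AND[min(a, b)] → w = 0.43
R4: near=0.43, gusty=0.09; AND[min(a, b)] → w = 0.09
Rules with consequent 'normal': {R2, R3, R4} → strengths 0.19, 0.43, 0.09
Aggregate via t-conorm [max(a, b)]: 0.43

0.43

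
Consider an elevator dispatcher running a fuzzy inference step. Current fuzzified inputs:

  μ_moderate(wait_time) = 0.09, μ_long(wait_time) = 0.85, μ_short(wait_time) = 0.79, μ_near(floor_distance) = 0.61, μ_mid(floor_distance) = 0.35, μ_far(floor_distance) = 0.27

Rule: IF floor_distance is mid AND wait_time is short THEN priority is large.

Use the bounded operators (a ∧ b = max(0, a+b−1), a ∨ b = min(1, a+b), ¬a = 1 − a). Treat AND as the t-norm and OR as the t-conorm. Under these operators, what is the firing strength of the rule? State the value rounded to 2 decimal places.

0.14

firing strength: mid=0.35, short=0.79; AND[max(0, a+b−1)] → w = 0.14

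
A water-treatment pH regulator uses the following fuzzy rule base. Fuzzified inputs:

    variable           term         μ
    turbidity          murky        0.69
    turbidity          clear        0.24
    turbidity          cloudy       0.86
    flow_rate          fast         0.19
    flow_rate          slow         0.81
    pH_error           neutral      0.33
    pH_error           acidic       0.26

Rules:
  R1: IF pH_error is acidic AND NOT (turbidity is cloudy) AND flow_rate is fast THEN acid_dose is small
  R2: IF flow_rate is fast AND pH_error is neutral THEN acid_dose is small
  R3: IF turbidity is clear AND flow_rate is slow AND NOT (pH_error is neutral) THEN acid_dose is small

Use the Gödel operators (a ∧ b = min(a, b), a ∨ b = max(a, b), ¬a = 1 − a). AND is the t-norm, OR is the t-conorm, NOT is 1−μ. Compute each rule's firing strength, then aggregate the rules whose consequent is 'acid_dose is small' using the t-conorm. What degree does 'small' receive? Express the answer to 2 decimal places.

R1: acidic=0.26, ¬cloudy=1−0.86=0.14, fast=0.19; AND[min(a, b)] → w = 0.14
R2: fast=0.19, neutral=0.33; AND[min(a, b)] → w = 0.19
R3: clear=0.24, slow=0.81, ¬neutral=1−0.33=0.67; AND[min(a, b)] → w = 0.24
Rules with consequent 'small': {R1, R2, R3} → strengths 0.14, 0.19, 0.24
Aggregate via t-conorm [max(a, b)]: 0.24

0.24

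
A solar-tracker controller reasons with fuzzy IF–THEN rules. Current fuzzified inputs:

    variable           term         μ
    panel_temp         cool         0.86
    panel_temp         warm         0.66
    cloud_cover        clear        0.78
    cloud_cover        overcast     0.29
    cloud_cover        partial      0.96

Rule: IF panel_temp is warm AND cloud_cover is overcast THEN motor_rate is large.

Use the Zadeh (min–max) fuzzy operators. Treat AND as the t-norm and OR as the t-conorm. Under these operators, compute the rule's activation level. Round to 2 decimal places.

0.29

firing strength: warm=0.66, overcast=0.29; AND[min(a, b)] → w = 0.29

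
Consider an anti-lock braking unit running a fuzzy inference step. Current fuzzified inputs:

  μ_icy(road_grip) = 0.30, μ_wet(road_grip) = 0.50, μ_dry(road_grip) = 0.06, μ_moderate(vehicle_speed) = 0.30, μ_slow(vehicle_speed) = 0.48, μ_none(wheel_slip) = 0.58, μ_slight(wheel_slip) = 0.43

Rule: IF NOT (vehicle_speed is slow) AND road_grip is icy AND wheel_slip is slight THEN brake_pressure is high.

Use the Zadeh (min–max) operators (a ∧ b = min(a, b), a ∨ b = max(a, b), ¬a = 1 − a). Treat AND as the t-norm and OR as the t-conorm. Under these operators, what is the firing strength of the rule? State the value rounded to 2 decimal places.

0.30

firing strength: ¬slow=1−0.48=0.52, icy=0.30, slight=0.43; AND[min(a, b)] → w = 0.30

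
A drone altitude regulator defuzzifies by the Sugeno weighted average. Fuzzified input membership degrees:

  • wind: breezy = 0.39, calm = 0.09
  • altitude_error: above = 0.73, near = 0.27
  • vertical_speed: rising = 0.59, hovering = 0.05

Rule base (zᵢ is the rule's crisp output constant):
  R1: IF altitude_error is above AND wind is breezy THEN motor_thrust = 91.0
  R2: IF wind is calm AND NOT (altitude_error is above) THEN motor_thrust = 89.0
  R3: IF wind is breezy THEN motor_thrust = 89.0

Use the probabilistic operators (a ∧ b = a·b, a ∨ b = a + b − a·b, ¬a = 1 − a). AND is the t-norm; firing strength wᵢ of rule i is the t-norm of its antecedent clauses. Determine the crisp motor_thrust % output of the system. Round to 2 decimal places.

89.81

R1 (z=91.0): above=0.73, breezy=0.39; AND[a·b] → w = 0.2847
R2 (z=89.0): calm=0.09, ¬above=1−0.73=0.27; AND[a·b] → w = 0.0243
R3 (z=89.0): breezy=0.39 → w = 0.3900
Weighted average = (0.2847·91.0 + 0.0243·89.0 + 0.3900·89.0) / (0.2847 + 0.0243 + 0.3900)
  = 62.7804 / 0.6990 = 89.81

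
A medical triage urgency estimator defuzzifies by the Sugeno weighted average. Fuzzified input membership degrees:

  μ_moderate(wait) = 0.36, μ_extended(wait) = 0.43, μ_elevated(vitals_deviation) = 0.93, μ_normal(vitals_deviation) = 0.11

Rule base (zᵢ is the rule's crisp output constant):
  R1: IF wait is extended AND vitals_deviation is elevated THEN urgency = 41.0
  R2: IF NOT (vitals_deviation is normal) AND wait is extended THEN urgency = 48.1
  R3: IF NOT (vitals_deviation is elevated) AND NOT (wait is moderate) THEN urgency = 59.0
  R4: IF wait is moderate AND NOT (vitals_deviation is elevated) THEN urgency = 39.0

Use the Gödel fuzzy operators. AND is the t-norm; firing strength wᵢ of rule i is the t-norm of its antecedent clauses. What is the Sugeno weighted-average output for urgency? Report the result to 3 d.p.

R1 (z=41.0): extended=0.43, elevated=0.93; AND[min(a, b)] → w = 0.43
R2 (z=48.1): ¬normal=1−0.11=0.89, extended=0.43; AND[min(a, b)] → w = 0.43
R3 (z=59.0): ¬elevated=1−0.93=0.07, ¬moderate=1−0.36=0.64; AND[min(a, b)] → w = 0.07
R4 (z=39.0): moderate=0.36, ¬elevated=1−0.93=0.07; AND[min(a, b)] → w = 0.07
Weighted average = (0.43·41.0 + 0.43·48.1 + 0.07·59.0 + 0.07·39.0) / (0.43 + 0.43 + 0.07 + 0.07)
  = 45.1730 / 1.0000 = 45.173

45.173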